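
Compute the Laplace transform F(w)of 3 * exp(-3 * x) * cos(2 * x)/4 3 * (w + 3)/(4 * ((w + 3)^2 + 4))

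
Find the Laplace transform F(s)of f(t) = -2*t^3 -12/s^4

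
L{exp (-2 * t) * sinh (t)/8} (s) 1/ (8 * ( (s + 2)^2 - 1))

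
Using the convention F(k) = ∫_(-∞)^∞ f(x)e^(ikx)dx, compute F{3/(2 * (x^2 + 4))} 3 * pi * exp(-2 * Abs(k))/4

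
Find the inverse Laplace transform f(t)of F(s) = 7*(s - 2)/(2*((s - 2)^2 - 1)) 7*exp(2*t)*cosh(t)/2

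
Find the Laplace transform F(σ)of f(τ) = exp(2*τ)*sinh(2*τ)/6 1/(3*σ*(σ - 4))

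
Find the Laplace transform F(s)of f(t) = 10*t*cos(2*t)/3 10*(s^2 - 4)/(3*(s^2 + 4)^2)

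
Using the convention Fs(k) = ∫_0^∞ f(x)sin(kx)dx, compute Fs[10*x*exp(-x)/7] 20*k/(7*(k^2 + 1)^2)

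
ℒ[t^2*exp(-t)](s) 2/(s + 1)^3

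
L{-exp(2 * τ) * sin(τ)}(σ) -1/((σ - 2)^2 + 1)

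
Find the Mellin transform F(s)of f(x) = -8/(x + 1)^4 4 * pi * (s - 3) * (s - 2) * (s - 1)/(3 * sin(pi * s))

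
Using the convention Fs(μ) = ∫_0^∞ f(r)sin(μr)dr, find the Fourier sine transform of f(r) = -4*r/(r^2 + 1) -2*pi*exp(-μ)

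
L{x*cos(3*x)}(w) (w^2 - 9)/(w^2+9)^2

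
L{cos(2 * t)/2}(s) s/(2 * (s^2+4))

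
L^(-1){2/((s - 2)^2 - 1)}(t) 2*exp(2*t)*sinh(t)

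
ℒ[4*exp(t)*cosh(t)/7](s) 4*(s - 1)/(7*s*(s - 2))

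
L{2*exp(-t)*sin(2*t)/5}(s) 4/(5*((s + 1)^2 + 4))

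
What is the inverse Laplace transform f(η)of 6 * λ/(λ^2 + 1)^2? 3 * η * sin(η)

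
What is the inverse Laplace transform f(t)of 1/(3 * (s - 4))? exp(4 * t)/3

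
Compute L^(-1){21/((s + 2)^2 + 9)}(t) 7 * exp(-2 * t) * sin(3 * t)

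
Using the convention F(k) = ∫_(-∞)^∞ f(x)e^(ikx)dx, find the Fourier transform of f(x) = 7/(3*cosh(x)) 7*pi/(3*cosh(pi*k/2))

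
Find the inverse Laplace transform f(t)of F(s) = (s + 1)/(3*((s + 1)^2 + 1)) exp(-t)*cos(t)/3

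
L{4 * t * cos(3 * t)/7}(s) 4 * (s^2 - 9)/(7 * (s^2 + 9)^2)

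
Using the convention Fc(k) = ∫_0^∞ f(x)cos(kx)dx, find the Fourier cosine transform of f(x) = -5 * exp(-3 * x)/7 -15/(7 * k^2+63)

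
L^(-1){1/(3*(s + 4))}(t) exp(-4*t)/3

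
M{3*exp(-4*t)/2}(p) 3*gamma(p)/(2*2^(2*p))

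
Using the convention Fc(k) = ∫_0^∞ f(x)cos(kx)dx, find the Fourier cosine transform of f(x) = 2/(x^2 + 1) pi * exp(-k)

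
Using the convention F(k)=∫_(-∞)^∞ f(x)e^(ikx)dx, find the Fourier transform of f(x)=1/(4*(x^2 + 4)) pi*exp(-2*Abs(k))/8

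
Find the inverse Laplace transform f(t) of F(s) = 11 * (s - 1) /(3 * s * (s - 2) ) 11 * exp(t) * cosh(t) /3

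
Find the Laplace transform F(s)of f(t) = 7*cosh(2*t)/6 7*s/(6*(s^2-4))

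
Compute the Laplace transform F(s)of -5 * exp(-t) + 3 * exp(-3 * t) 3/(s + 3) - 5/(s + 1)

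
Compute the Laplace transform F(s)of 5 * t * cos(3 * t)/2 5 * (s^2 - 9)/(2 * (s^2+9)^2)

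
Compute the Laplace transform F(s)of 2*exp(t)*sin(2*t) 4/((s - 1)^2 + 4)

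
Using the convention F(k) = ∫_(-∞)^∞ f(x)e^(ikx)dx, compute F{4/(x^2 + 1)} 4*pi*exp(-Abs(k))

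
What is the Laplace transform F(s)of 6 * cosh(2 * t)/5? 6 * s/(5 * (s^2 - 4))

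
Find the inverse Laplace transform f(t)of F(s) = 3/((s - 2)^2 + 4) 3*exp(2*t)*sin(2*t)/2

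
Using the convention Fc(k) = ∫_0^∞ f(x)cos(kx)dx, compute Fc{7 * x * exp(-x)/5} 7 * (1 - k^2)/(5 * (k^2 + 1)^2)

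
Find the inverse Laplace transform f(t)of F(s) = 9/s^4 3*t^3/2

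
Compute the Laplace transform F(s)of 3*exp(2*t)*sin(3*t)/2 9/(2*((s - 2)^2 + 9))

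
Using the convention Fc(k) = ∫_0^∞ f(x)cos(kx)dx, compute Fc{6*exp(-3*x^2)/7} sqrt(3)*sqrt(pi)*exp(-k^2/12)/7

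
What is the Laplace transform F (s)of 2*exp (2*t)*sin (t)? 2/ ( (s - 2)^2 + 1)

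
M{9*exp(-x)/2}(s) 9*gamma(s)/2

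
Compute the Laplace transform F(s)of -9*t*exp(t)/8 -9/(8*(s - 1)^2)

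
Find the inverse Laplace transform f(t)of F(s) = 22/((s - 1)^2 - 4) 11*exp(t)*sinh(2*t)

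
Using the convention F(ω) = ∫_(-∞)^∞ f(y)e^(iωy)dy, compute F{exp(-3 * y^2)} sqrt(3) * sqrt(pi) * exp(-ω^2/12)/3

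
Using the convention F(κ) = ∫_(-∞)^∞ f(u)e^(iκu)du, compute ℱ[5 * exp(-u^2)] 5 * sqrt(pi) * exp(-κ^2/4)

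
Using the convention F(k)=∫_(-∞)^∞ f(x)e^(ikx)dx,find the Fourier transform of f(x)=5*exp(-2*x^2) 5*sqrt(2)*sqrt(pi)*exp(-k^2/8)/2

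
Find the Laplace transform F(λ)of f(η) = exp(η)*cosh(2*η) (λ - 1)/((λ - 1)^2-4)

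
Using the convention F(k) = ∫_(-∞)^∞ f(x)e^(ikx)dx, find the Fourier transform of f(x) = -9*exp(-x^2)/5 -9*sqrt(pi)*exp(-k^2/4)/5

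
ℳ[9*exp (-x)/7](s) 9*gamma (s)/7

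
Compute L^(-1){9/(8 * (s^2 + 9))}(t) 3 * sin(3 * t)/8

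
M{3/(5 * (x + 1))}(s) 3 * pi * csc(pi * s)/5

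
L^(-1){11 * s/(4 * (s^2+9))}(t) 11 * cos(3 * t)/4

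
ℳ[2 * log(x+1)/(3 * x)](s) -2 * pi * csc(pi * s)/(3 * s - 3)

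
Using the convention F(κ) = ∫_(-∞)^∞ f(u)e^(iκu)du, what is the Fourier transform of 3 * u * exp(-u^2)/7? 3 * I * sqrt(pi) * κ * exp(-κ^2/4)/14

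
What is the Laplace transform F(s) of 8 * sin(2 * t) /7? 16/(7 * (s^2 + 4) ) 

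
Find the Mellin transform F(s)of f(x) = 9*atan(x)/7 -9*pi*sec(pi*s/2)/(14*s)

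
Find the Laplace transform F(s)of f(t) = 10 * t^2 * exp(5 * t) 20/(s - 5)^3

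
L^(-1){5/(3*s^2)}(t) 5*t/3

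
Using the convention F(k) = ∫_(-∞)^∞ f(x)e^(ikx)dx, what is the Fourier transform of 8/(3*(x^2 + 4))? 4*pi*exp(-2*Abs(k))/3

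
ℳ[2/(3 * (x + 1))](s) 2 * pi * csc(pi * s)/3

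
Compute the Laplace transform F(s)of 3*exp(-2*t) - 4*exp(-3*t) 3/(s + 2) - 4/(s + 3)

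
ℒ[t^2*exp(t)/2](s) (s - 1)^(-3)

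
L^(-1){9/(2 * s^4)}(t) 3 * t^3/4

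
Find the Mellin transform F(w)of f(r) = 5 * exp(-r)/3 5 * gamma(w)/3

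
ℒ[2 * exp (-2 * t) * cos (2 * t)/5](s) 2 * (s + 2)/ (5 * ( (s + 2)^2 + 4))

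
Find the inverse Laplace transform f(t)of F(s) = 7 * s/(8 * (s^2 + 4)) 7 * cos(2 * t)/8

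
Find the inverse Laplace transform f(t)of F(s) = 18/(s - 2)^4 3 * t^3 * exp(2 * t)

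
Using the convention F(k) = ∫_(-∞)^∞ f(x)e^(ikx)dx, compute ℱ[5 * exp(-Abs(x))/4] 5/(2 * (k^2 + 1))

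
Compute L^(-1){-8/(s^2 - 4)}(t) -4*sinh(2*t)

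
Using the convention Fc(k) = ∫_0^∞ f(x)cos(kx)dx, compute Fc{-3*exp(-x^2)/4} -3*sqrt(pi)*exp(-k^2/4)/8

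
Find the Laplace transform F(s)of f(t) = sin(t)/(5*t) atan(1/s)/5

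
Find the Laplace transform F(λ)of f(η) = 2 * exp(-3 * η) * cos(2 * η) 2 * (λ + 3)/((λ + 3)^2 + 4)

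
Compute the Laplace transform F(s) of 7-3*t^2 7/s - 6/s^3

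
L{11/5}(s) 11/(5 * s) 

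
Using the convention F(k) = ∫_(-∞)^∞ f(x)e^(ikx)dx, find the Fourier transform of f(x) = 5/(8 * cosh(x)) 5 * pi/(8 * cosh(pi * k/2))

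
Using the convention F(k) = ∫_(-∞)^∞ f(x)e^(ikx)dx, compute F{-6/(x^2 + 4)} -3*pi*exp(-2*Abs(k))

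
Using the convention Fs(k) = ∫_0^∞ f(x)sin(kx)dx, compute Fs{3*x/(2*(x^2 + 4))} 3*pi*exp(-2*k)/4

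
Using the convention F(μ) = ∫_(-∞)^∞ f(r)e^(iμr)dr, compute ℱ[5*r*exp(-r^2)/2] 5*I*sqrt(pi)*μ*exp(-μ^2/4)/4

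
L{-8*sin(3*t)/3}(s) -8/(s^2 + 9)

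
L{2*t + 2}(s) 2/s^2 + 2/s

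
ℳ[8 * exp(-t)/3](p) 8 * gamma(p)/3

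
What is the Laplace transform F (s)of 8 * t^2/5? 16/ (5 * s^3)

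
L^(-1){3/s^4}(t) t^3/2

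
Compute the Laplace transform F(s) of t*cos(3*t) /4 (s^2 - 9) /(4*(s^2 + 9) ^2) 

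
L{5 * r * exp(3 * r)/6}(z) 5/(6 * (z - 3)^2)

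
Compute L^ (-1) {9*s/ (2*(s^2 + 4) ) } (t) 9*cos (2*t) /2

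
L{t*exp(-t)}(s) (s+1)^(-2)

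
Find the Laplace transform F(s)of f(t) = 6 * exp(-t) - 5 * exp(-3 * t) 6/(s + 1) - 5/(s + 3)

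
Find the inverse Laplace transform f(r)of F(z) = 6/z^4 r^3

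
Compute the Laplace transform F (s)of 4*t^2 8/s^3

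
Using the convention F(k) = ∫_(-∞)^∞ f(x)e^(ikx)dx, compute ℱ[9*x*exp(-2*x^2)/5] 9*sqrt(2)*I*sqrt(pi)*k*exp(-k^2/8)/40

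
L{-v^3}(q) -6/q^4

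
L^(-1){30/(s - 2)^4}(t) 5*t^3*exp(2*t)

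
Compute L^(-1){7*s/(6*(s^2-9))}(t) 7*cosh(3*t)/6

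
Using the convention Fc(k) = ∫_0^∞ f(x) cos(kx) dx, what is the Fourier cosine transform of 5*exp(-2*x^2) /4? 5*sqrt(2)*sqrt(pi)*exp(-k^2/8) /16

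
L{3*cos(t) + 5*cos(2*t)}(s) 3*s/(s^2 + 1) + 5*s/(s^2 + 4)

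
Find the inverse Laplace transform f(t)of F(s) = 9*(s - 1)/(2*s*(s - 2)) 9*exp(t)*cosh(t)/2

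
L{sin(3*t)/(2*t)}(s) atan(3/s)/2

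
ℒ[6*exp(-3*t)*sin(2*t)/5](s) 12/(5*((s + 3)^2 + 4))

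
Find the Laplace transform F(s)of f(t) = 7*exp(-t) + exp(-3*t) 7/(s + 1) + 1/(s + 3)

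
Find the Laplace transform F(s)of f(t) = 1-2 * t 1/s - 2/s^2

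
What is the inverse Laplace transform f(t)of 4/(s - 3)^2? 4 * t * exp(3 * t)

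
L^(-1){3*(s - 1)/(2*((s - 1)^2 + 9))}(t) 3*exp(t)*cos(3*t)/2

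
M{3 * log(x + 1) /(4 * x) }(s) -3 * pi * csc(pi * s) /(4 * s - 4) 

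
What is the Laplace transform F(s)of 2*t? 2/s^2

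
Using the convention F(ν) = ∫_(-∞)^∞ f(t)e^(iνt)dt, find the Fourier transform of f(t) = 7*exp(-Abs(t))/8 7/(4*(ν^2 + 1))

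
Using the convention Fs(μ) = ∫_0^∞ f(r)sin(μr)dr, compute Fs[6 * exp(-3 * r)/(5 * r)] 6 * atan(μ/3)/5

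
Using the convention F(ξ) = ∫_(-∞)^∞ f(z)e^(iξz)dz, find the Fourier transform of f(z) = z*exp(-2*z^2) sqrt(2)*I*sqrt(pi)*ξ*exp(-ξ^2/8)/8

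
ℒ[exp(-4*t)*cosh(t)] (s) (s + 4)/((s + 4)^2 - 1)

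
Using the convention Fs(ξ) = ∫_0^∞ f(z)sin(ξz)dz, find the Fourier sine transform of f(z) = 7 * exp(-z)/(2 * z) 7 * atan(ξ)/2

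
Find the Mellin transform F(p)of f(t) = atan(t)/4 -pi*sec(pi*p/2)/(8*p)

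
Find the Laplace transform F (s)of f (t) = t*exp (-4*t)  (s+4)^ (-2)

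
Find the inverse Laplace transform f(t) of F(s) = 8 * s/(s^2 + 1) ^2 4 * t * sin(t) 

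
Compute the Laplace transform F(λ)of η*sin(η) 2*λ/(λ^2 + 1)^2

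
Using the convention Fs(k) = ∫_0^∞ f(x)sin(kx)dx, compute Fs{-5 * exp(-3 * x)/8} -5 * k/(8 * k^2 + 72)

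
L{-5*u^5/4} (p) -150/p^6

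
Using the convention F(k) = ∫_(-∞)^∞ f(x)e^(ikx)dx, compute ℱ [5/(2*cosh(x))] 5*pi/(2*cosh(pi*k/2))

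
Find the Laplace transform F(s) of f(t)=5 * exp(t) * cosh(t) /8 5 * (s - 1) /(8 * s * (s - 2) ) 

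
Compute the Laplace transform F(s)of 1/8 1/(8*s)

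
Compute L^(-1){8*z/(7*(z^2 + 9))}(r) 8*cos(3*r)/7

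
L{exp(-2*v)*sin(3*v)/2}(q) 3/(2*((q+2)^2+9))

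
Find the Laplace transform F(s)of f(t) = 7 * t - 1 7/s^2 - 1/s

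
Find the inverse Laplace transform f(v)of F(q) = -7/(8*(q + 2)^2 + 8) -7*exp(-2*v)*sin(v)/8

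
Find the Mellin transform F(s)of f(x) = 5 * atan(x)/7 -5 * pi * sec(pi * s/2)/(14 * s)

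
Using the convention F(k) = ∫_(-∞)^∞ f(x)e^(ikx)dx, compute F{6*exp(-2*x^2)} 3*sqrt(2)*sqrt(pi)*exp(-k^2/8)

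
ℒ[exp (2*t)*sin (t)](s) 1/ ( (s - 2) ^2 + 1) 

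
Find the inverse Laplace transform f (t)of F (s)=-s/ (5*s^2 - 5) -cosh (t)/5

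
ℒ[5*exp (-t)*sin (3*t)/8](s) 15/ (8*( (s + 1)^2 + 9))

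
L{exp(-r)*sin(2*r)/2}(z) 1/((z+1)^2+4)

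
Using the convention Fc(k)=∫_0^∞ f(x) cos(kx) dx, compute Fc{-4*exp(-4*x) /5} -16/(5*k^2+80) 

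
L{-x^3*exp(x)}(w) -6/(w - 1)^4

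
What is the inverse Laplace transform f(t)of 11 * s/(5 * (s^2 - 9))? 11 * cosh(3 * t)/5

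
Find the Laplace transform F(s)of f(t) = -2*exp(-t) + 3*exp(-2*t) 3/(s + 2) - 2/(s + 1)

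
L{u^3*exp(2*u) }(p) 6/(p - 2) ^4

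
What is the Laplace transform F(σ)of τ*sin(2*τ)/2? 2*σ/(σ^2 + 4)^2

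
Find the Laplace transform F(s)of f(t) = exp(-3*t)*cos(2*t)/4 (s + 3)/(4*((s + 3)^2 + 4))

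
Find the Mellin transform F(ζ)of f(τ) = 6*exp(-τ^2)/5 3*gamma(ζ/2)/5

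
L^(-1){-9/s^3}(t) -9*t^2/2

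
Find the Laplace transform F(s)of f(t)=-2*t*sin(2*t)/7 -8*s/(7*(s^2 + 4)^2)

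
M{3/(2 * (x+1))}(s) 3 * pi * csc(pi * s)/2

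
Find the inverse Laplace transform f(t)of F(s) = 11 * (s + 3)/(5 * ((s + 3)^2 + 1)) 11 * exp(-3 * t) * cos(t)/5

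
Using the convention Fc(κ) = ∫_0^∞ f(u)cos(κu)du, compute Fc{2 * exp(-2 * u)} 4/(κ^2 + 4)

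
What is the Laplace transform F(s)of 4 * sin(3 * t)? 12/(s^2 + 9)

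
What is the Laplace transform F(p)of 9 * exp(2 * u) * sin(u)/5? 9/(5 * ((p - 2)^2+1))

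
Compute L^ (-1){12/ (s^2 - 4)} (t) 6 * sinh (2 * t)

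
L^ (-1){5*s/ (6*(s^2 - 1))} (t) 5*cosh (t)/6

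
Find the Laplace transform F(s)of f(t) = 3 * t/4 3/(4 * s^2)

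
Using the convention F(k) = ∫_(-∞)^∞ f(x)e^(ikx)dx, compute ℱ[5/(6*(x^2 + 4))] 5*pi*exp(-2*Abs(k))/12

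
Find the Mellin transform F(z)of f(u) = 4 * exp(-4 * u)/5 2^(2 - 2 * z) * gamma(z)/5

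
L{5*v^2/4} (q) 5/ (2*q^3)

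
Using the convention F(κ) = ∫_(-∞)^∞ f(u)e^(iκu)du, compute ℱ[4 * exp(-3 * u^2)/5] 4 * sqrt(3) * sqrt(pi) * exp(-κ^2/12)/15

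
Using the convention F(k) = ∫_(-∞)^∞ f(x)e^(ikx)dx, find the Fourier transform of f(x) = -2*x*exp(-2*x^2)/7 -sqrt(2)*I*sqrt(pi)*k*exp(-k^2/8)/28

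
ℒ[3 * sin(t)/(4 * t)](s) 3 * atan(1/s)/4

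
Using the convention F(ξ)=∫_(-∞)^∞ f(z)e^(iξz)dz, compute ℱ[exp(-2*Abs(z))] 4/(ξ^2 + 4)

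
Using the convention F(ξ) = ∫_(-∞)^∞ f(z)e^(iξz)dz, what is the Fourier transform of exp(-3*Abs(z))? 6/(ξ^2 + 9)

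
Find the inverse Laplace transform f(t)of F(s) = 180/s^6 3 * t^5/2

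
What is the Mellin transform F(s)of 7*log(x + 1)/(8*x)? -7*pi*csc(pi*s)/(8*s - 8)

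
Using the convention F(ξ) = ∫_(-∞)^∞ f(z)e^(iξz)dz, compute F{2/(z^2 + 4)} pi*exp(-2*Abs(ξ))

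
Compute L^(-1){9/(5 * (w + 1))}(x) 9 * exp(-x)/5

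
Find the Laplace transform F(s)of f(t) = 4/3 4/(3*s)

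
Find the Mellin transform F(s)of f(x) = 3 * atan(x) -3 * pi * sec(pi * s/2)/(2 * s)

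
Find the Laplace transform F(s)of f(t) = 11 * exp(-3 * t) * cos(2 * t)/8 11 * (s + 3)/(8 * ((s + 3)^2 + 4))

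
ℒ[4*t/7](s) 4/(7*s^2)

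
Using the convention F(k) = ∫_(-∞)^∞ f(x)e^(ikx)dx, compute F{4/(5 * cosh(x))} 4 * pi/(5 * cosh(pi * k/2))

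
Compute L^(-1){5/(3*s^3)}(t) 5*t^2/6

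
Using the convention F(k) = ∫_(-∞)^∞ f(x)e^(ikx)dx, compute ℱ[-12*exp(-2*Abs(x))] -48/(k^2+4)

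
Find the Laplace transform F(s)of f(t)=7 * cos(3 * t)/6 7 * s/(6 * (s^2 + 9))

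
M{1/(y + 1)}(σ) pi * csc(pi * σ)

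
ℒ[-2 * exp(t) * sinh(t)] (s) -2/(s * (s - 2))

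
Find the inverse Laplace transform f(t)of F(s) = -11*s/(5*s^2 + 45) -11*cos(3*t)/5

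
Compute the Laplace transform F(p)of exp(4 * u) 1/(p - 4)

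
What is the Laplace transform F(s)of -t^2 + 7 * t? 7/s^2-2/s^3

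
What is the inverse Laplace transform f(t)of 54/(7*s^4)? 9*t^3/7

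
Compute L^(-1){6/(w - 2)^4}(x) x^3*exp(2*x)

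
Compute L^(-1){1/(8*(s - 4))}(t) exp(4*t)/8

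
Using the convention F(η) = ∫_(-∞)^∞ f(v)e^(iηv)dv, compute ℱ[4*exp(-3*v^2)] 4*sqrt(3)*sqrt(pi)*exp(-η^2/12)/3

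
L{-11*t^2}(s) -22/s^3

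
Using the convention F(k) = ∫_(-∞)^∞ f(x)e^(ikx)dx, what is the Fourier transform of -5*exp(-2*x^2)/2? -5*sqrt(2)*sqrt(pi)*exp(-k^2/8)/4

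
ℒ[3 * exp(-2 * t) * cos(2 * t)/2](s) 3 * (s + 2)/(2 * ((s + 2)^2 + 4))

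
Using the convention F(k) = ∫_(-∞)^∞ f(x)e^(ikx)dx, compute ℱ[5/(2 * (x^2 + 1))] 5 * pi * exp(-Abs(k))/2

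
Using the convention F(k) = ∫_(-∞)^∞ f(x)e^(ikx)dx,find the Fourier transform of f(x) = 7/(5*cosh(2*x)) 7*pi/(10*cosh(pi*k/4))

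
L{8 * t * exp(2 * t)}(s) 8/(s - 2)^2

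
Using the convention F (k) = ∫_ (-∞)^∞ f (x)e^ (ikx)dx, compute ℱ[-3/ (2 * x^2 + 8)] -3 * pi * exp (-2 * Abs (k))/4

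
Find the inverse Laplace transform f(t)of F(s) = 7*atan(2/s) 7*sin(2*t)/t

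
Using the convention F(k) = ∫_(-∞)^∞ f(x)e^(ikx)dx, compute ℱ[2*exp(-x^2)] 2*sqrt(pi)*exp(-k^2/4)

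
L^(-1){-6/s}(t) -6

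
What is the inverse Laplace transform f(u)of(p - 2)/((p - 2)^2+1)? exp(2 * u) * cos(u)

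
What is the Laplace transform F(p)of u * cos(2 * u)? (p^2 - 4)/(p^2+4)^2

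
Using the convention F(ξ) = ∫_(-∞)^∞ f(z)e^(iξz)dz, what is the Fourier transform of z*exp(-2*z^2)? sqrt(2)*I*sqrt(pi)*ξ*exp(-ξ^2/8)/8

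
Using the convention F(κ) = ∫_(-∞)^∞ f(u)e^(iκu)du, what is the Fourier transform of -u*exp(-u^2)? -I*sqrt(pi)*κ*exp(-κ^2/4)/2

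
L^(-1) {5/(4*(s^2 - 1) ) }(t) 5*sinh(t) /4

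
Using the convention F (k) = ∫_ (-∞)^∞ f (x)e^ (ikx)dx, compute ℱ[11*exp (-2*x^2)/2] 11*sqrt (2)*sqrt (pi)*exp (-k^2/8)/4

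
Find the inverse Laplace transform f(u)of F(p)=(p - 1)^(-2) u * exp(u)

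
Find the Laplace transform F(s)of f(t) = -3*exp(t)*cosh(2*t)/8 3*(1 - s)/(8*((s - 1)^2 - 4))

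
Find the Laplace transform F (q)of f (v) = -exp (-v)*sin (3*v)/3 -1/ ( (q+1)^2+9)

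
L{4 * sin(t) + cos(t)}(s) 4/(s^2 + 1) + s/(s^2 + 1)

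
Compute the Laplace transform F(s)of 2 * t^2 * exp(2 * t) 4/(s - 2)^3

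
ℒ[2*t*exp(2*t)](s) 2/(s - 2)^2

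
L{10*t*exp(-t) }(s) 10/(s+1) ^2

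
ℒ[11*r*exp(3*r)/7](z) 11/(7*(z - 3)^2)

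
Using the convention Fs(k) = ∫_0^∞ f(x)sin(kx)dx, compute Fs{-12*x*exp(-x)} -24*k/(k^2+1)^2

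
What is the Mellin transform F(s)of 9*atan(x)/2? -9*pi*sec(pi*s/2)/(4*s)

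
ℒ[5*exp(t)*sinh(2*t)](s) 10/((s - 1)^2 - 4)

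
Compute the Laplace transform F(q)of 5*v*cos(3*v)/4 5*(q^2 - 9)/(4*(q^2 + 9)^2)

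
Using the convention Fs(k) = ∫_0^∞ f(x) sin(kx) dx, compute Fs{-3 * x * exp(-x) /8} -3 * k/(4 * (k^2 + 1) ^2) 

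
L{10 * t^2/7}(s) 20/(7 * s^3)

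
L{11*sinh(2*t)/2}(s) 11/(s^2 - 4)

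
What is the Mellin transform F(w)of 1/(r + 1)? pi * csc(pi * w)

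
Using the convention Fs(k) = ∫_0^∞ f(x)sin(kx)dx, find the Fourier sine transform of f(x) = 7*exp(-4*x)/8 7*k/(8*(k^2 + 16))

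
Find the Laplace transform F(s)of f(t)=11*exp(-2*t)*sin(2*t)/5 22/(5*((s+2)^2+4))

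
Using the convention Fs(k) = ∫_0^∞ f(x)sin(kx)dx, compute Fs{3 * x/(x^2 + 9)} 3 * pi * exp(-3 * k)/2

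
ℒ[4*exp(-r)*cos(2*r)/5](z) 4*(z + 1)/(5*((z + 1)^2 + 4))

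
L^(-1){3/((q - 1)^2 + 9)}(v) exp(v)*sin(3*v)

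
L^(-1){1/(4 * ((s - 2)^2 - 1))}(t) exp(2 * t) * sinh(t)/4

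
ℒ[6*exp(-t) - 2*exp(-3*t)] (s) 6/(s + 1) - 2/(s + 3)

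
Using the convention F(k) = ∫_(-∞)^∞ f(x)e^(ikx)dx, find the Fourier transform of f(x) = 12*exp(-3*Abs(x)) 72/(k^2 + 9)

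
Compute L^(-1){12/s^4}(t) 2*t^3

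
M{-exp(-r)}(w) -gamma(w)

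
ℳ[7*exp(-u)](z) 7*gamma(z)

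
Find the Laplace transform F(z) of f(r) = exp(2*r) 1/(z - 2) 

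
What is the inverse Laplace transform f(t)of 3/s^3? 3*t^2/2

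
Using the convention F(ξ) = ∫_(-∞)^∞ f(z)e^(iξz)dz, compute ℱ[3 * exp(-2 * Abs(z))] 12/(ξ^2+4)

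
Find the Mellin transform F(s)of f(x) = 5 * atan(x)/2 -5 * pi * sec(pi * s/2)/(4 * s)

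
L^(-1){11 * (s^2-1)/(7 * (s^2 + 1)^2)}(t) 11 * t * cos(t)/7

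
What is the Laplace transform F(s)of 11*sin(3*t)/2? 33/(2*(s^2 + 9))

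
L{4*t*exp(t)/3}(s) 4/(3*(s - 1)^2)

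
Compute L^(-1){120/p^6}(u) u^5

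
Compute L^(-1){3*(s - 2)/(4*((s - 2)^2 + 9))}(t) 3*exp(2*t)*cos(3*t)/4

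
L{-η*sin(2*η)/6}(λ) -2*λ/(3*(λ^2 + 4)^2)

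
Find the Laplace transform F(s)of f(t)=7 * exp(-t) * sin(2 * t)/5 14/(5 * ((s + 1)^2 + 4))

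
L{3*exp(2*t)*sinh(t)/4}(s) 3/(4*((s - 2)^2 - 1))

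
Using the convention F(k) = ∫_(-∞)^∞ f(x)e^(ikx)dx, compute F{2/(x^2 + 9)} 2 * pi * exp(-3 * Abs(k))/3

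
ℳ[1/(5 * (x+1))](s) pi * csc(pi * s)/5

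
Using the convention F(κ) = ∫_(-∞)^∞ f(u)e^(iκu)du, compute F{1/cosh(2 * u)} pi/(2 * cosh(pi * κ/4))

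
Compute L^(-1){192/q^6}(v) 8 * v^5/5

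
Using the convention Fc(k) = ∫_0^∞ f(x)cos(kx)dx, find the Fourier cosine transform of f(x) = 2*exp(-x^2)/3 sqrt(pi)*exp(-k^2/4)/3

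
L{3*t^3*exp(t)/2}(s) 9/(s - 1)^4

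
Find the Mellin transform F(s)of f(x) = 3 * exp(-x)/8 3 * gamma(s)/8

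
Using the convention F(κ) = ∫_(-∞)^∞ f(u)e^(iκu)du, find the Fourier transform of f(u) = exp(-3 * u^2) sqrt(3) * sqrt(pi) * exp(-κ^2/12)/3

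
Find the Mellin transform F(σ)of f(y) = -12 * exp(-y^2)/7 -6 * gamma(σ/2)/7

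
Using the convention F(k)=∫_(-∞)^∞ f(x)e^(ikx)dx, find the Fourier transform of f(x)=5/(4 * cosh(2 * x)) 5 * pi/(8 * cosh(pi * k/4))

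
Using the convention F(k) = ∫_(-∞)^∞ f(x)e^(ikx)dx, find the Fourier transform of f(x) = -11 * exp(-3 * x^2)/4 -11 * sqrt(3) * sqrt(pi) * exp(-k^2/12)/12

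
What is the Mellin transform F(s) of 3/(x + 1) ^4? gamma(s)*gamma(4 - s) /2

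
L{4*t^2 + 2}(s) 8/s^3 + 2/s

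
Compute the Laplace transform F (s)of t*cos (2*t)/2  (s^2 - 4)/ (2*(s^2+4)^2)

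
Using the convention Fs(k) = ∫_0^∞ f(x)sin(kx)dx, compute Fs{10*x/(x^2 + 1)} 5*pi*exp(-k)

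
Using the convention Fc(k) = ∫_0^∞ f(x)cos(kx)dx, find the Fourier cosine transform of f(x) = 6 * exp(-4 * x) 24/(k^2+16)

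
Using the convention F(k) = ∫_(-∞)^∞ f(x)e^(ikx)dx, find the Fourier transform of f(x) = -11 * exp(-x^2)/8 -11 * sqrt(pi) * exp(-k^2/4)/8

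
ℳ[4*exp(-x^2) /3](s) 2*gamma(s/2) /3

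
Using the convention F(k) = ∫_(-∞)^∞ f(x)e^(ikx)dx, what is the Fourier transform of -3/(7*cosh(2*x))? -3*pi/(14*cosh(pi*k/4))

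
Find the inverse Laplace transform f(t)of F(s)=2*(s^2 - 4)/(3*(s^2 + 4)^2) 2*t*cos(2*t)/3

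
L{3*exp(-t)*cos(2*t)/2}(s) 3*(s + 1)/(2*((s + 1)^2 + 4))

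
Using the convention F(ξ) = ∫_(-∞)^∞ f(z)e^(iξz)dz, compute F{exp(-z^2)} sqrt(pi) * exp(-ξ^2/4)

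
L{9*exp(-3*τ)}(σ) 9/(σ+3)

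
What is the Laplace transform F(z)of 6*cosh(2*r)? 6*z/(z^2 - 4)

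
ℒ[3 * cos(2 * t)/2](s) 3 * s/(2 * (s^2 + 4))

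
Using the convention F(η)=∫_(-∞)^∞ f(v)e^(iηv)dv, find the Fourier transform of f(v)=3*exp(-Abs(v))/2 3/(η^2+1)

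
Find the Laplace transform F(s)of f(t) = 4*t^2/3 8/(3*s^3)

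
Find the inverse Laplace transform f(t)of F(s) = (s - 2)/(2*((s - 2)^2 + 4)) exp(2*t)*cos(2*t)/2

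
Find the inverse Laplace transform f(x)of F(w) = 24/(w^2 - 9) 8 * sinh(3 * x)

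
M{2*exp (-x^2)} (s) gamma (s/2)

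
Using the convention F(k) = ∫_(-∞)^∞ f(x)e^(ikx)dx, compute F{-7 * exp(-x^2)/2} -7 * sqrt(pi) * exp(-k^2/4)/2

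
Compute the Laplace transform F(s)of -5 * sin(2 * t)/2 -5/(s^2+4)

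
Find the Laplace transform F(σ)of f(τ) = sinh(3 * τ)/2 3/(2 * (σ^2 - 9))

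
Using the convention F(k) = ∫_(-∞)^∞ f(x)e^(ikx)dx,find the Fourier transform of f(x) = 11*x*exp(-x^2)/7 11*I*sqrt(pi)*k*exp(-k^2/4)/14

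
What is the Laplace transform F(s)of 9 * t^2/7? 18/(7 * s^3)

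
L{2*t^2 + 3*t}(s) 3/s^2 + 4/s^3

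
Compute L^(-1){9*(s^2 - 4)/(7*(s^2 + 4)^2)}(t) 9*t*cos(2*t)/7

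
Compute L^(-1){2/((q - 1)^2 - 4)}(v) exp(v) * sinh(2 * v)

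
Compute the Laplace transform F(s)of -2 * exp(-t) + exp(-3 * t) 1/(s + 3)-2/(s + 1)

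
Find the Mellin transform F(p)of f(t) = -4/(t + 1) -4 * pi * csc(pi * p)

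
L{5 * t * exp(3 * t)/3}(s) 5/(3 * (s - 3)^2)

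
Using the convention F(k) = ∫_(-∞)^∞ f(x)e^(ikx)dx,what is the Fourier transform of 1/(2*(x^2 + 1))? pi*exp(-Abs(k))/2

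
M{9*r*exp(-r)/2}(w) 9*gamma(w + 1)/2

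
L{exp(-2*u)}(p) 1/(p + 2)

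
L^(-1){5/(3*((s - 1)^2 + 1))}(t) 5*exp(t)*sin(t)/3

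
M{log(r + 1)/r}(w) -pi*csc(pi*w)/(w - 1)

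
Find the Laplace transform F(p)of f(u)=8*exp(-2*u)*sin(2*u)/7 16/(7*((p+2)^2+4))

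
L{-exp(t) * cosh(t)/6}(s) (1 - s)/(6 * s * (s - 2))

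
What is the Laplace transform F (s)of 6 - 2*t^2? 6/s - 4/s^3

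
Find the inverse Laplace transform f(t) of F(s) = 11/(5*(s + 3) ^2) 11*t*exp(-3*t) /5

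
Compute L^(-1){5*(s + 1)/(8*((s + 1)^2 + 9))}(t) 5*exp(-t)*cos(3*t)/8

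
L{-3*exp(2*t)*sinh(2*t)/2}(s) -3/(s*(s - 4))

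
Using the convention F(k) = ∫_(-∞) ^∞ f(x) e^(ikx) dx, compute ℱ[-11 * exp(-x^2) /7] -11 * sqrt(pi) * exp(-k^2/4) /7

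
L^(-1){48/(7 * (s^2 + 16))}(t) 12 * sin(4 * t)/7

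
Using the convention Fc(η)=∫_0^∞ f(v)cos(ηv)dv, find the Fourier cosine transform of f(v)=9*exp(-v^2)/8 9*sqrt(pi)*exp(-η^2/4)/16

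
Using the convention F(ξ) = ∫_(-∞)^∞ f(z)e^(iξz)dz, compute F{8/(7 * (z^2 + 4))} 4 * pi * exp(-2 * Abs(ξ))/7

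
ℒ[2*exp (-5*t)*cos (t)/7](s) 2*(s + 5)/ (7*( (s + 5)^2 + 1))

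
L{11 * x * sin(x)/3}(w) 22 * w/(3 * (w^2 + 1)^2)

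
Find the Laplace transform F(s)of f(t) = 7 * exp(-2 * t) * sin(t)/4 7/(4 * ((s + 2)^2 + 1))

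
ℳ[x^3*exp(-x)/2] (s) gamma(s + 3)/2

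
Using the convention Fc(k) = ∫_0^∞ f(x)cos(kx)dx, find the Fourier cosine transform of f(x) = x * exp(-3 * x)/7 (9 - k^2)/(7 * (k^2 + 9)^2)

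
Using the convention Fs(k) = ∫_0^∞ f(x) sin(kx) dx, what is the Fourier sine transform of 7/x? 7 * pi/2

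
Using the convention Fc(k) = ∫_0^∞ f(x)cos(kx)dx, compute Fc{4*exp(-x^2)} 2*sqrt(pi)*exp(-k^2/4)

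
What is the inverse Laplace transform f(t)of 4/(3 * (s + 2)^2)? 4 * t * exp(-2 * t)/3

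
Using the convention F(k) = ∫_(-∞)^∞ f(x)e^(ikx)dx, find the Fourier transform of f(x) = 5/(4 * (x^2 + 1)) 5 * pi * exp(-Abs(k))/4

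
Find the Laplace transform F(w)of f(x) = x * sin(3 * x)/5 6 * w/(5 * (w^2 + 9)^2)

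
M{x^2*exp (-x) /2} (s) gamma (s+2) /2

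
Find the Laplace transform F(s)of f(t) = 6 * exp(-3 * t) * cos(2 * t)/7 6 * (s+3)/(7 * ((s+3)^2+4))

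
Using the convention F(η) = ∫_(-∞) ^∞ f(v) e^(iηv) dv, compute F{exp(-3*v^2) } sqrt(3)*sqrt(pi)*exp(-η^2/12) /3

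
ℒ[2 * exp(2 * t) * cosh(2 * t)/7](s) 2 * (s - 2)/(7 * s * (s - 4))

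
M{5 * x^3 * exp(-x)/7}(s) 5 * gamma(s + 3)/7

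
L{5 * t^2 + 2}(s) 2/s + 10/s^3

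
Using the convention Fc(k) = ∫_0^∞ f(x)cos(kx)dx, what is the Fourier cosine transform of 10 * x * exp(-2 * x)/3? 10 * (4 - k^2)/(3 * (k^2+4)^2)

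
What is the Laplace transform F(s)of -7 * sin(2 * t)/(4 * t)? -7 * atan(2/s)/4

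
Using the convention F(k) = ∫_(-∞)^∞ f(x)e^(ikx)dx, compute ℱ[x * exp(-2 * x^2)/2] sqrt(2) * I * sqrt(pi) * k * exp(-k^2/8)/16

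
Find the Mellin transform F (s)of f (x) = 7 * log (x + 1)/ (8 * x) -7 * pi * csc (pi * s)/ (8 * s - 8)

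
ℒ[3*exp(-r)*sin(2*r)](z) 6/((z + 1)^2 + 4)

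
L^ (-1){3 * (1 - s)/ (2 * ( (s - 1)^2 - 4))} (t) -3 * exp (t) * cosh (2 * t)/2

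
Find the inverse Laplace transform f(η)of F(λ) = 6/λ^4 η^3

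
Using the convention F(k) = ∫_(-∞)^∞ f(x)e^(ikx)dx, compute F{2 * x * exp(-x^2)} I * sqrt(pi) * k * exp(-k^2/4)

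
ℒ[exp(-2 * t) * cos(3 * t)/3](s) (s + 2)/(3 * ((s + 2)^2 + 9))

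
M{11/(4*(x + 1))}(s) 11*pi*csc(pi*s)/4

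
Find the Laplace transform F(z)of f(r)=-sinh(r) -1/(z^2-1)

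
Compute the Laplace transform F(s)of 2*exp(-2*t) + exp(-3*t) 2/(s + 2) + 1/(s + 3)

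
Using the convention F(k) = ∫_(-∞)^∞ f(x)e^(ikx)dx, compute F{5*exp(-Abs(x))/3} 10/(3*(k^2 + 1))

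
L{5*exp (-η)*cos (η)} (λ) 5*(λ + 1)/ ( (λ + 1)^2 + 1)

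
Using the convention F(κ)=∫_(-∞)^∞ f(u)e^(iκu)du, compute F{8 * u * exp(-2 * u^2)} sqrt(2) * I * sqrt(pi) * κ * exp(-κ^2/8)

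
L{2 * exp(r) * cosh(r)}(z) 2 * (z - 1)/(z * (z - 2))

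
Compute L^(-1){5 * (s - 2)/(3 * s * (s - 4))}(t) 5 * exp(2 * t) * cosh(2 * t)/3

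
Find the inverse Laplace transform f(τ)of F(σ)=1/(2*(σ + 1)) exp(-τ)/2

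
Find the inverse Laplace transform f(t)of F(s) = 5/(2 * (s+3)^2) 5 * t * exp(-3 * t)/2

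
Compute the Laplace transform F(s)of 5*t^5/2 300/s^6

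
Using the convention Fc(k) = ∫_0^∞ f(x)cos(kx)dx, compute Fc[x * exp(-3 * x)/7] (9 - k^2)/(7 * (k^2 + 9)^2)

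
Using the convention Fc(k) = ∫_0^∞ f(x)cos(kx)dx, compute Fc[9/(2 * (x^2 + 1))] 9 * pi * exp(-k)/4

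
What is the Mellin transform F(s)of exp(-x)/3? gamma(s)/3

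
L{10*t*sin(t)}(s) 20*s/(s^2 + 1)^2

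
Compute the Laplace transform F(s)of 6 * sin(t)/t 6 * atan(1/s)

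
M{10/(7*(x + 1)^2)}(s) -10*pi*(s - 1)/(7*sin(pi*s))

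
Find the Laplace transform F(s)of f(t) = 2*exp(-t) 2/(s+1)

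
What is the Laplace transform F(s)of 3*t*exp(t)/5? 3/(5*(s - 1)^2)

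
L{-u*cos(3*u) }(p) (9 - p^2) /(p^2+9) ^2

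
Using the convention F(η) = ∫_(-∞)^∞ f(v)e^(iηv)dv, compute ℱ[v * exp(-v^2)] I * sqrt(pi) * η * exp(-η^2/4)/2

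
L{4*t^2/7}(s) 8/(7*s^3) 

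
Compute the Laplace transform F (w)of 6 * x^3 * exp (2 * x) 36/ (w - 2)^4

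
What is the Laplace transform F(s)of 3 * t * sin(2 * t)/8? 3 * s/(2 * (s^2 + 4)^2)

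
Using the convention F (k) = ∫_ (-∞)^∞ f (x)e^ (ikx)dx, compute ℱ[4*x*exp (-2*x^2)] sqrt (2)*I*sqrt (pi)*k*exp (-k^2/8)/2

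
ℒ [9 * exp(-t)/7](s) 9/(7 * (s + 1))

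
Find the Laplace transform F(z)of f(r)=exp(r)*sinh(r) 1/(z*(z - 2))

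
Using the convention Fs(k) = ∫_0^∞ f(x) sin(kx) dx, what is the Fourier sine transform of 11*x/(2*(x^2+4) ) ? 11*pi*exp(-2*k) /4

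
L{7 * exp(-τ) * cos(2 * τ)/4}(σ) 7 * (σ+1)/(4 * ((σ+1)^2+4))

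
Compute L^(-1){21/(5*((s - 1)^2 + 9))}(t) 7*exp(t)*sin(3*t)/5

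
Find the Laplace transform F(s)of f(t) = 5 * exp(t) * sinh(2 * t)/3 10/(3 * ((s - 1)^2 - 4))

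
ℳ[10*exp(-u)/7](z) 10*gamma(z)/7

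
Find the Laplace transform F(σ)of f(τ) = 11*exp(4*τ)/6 11/(6*(σ - 4))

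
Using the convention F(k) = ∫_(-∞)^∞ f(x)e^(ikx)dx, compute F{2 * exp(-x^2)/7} 2 * sqrt(pi) * exp(-k^2/4)/7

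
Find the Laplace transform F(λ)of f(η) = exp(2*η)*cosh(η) (λ - 2)/((λ - 2)^2 - 1)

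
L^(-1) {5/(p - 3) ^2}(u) 5 * u * exp(3 * u) 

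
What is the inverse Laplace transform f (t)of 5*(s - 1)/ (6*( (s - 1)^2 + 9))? 5*exp (t)*cos (3*t)/6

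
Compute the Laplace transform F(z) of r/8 1/(8 * z^2) 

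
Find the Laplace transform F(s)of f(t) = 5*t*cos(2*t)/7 5*(s^2 - 4)/(7*(s^2 + 4)^2)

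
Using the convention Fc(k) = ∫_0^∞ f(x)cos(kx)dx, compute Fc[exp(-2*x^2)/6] sqrt(2)*sqrt(pi)*exp(-k^2/8)/24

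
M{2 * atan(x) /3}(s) -pi * sec(pi * s/2) /(3 * s) 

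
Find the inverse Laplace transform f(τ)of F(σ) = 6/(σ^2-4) 3*sinh(2*τ)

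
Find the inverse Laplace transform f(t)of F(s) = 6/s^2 6*t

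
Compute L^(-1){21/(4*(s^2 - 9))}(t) 7*sinh(3*t)/4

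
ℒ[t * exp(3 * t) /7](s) 1/(7 * (s - 3) ^2) 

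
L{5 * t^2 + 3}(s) 10/s^3 + 3/s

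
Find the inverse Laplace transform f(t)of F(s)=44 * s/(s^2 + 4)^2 11 * t * sin(2 * t)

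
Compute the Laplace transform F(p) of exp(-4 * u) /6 1/(6 * (p+4) ) 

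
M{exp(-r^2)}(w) gamma(w/2)/2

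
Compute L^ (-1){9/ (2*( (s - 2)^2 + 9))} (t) 3*exp (2*t)*sin (3*t)/2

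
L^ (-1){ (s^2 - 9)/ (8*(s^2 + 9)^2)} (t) t*cos (3*t)/8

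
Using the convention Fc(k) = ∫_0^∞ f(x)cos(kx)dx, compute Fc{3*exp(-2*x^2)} 3*sqrt(2)*sqrt(pi)*exp(-k^2/8)/4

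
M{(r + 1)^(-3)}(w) pi*(w - 2)*(w - 1)/(2*sin(pi*w))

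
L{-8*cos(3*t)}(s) -8*s/(s^2 + 9)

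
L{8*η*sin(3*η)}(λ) 48*λ/(λ^2 + 9)^2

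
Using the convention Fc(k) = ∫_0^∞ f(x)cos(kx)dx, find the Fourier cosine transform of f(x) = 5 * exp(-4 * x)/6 10/(3 * (k^2 + 16))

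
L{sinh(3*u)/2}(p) 3/(2*(p^2 - 9))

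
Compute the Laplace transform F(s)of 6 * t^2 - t 12/s^3 - 1/s^2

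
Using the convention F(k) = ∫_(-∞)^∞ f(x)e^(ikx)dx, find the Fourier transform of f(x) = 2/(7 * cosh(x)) 2 * pi/(7 * cosh(pi * k/2))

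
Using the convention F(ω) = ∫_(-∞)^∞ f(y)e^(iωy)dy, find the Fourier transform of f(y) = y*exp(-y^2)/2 I*sqrt(pi)*ω*exp(-ω^2/4)/4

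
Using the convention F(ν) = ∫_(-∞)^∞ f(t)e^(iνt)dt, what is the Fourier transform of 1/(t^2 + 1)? pi*exp(-Abs(ν))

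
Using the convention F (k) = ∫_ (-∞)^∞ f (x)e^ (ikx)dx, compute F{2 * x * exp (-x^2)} I * sqrt (pi) * k * exp (-k^2/4)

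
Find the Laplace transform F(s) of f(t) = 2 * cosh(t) 2 * s/(s^2-1) 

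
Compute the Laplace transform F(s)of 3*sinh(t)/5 3/(5*(s^2 - 1))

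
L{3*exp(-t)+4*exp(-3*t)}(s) 4/(s+3)+3/(s+1)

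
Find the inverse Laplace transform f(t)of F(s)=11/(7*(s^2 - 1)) 11*sinh(t)/7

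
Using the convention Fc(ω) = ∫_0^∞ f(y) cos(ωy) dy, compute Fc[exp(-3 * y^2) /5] sqrt(3) * sqrt(pi) * exp(-ω^2/12) /30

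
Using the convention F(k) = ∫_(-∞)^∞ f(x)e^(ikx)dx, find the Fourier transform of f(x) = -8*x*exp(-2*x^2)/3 -sqrt(2)*I*sqrt(pi)*k*exp(-k^2/8)/3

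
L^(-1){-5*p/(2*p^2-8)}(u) -5*cosh(2*u)/2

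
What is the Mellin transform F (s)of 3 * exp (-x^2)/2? 3 * gamma (s/2)/4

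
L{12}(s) 12/s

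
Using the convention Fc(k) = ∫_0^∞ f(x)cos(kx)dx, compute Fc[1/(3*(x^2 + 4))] pi*exp(-2*k)/12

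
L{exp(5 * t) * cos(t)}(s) (s - 5)/((s - 5)^2 + 1)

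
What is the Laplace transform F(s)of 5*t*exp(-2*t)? 5/(s + 2)^2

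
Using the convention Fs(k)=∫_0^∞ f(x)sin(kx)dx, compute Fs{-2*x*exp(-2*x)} -8*k/(k^2 + 4)^2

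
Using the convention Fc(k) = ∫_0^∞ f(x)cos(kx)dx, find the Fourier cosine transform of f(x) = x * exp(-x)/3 (1 - k^2)/(3 * (k^2 + 1)^2)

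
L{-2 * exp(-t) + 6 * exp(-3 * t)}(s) 6/(s + 3)-2/(s + 1)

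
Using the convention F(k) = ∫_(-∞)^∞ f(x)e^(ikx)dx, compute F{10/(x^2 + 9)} 10 * pi * exp(-3 * Abs(k))/3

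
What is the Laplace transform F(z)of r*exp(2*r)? (z - 2)^(-2)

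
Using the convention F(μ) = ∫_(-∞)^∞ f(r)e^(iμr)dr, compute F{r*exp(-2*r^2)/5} sqrt(2)*I*sqrt(pi)*μ*exp(-μ^2/8)/40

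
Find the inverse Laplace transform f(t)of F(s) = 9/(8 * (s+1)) 9 * exp(-t)/8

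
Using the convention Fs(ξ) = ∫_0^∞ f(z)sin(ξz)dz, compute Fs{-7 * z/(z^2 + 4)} -7 * pi * exp(-2 * ξ)/2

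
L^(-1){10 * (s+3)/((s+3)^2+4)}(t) 10 * exp(-3 * t) * cos(2 * t)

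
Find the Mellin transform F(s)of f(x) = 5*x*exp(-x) 5*gamma(s + 1)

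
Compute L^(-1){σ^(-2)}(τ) τ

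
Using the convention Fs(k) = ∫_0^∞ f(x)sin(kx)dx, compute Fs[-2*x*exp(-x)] -4*k/(k^2 + 1)^2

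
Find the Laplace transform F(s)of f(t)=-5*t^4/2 -60/s^5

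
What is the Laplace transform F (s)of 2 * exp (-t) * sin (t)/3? 2/ (3 * ( (s + 1)^2 + 1))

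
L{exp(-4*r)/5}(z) 1/(5*(z + 4))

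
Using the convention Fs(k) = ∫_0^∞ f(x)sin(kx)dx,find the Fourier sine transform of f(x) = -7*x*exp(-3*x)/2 -21*k/(k^2 + 9)^2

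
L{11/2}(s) 11/(2*s)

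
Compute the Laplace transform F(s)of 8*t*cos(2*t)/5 8*(s^2 - 4)/(5*(s^2 + 4)^2)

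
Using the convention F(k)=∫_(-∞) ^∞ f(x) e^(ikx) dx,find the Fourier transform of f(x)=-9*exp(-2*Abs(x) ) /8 -9/(2*k^2+8) 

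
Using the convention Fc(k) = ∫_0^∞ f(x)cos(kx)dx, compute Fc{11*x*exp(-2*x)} 11*(4 - k^2)/(k^2 + 4)^2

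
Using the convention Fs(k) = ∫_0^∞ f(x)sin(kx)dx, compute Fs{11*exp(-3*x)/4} 11*k/(4*(k^2 + 9))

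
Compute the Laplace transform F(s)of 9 9/s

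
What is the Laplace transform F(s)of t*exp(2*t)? (s - 2)^(-2)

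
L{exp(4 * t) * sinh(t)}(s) 1/((s - 4)^2 - 1)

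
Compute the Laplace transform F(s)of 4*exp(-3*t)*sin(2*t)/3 8/(3*((s + 3)^2 + 4))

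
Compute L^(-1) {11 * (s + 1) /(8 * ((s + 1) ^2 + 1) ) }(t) 11 * exp(-t) * cos(t) /8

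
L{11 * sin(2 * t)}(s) 22/(s^2 + 4)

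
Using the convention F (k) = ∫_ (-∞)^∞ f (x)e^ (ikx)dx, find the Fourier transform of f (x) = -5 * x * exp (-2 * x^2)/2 -5 * sqrt (2) * I * sqrt (pi) * k * exp (-k^2/8)/16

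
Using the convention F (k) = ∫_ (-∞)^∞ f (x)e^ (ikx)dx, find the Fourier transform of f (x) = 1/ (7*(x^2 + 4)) pi*exp (-2*Abs (k))/14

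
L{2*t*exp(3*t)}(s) 2/(s - 3)^2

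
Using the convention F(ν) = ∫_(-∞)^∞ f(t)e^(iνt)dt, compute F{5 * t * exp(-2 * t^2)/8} 5 * sqrt(2) * I * sqrt(pi) * ν * exp(-ν^2/8)/64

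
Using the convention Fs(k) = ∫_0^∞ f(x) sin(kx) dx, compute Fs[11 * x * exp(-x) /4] 11 * k/(2 * (k^2 + 1) ^2) 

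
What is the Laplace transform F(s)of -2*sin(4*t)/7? -8/(7*s^2 + 112)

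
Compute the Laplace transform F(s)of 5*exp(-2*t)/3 5/(3*(s + 2))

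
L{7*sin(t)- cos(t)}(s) 7/(s^2+1)- s/(s^2+1)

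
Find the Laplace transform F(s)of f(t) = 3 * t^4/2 36/s^5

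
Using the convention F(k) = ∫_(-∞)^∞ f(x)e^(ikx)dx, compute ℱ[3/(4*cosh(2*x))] 3*pi/(8*cosh(pi*k/4))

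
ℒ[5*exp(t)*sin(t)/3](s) 5/(3*((s - 1)^2 + 1))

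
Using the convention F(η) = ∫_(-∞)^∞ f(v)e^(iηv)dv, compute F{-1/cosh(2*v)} -pi/(2*cosh(pi*η/4))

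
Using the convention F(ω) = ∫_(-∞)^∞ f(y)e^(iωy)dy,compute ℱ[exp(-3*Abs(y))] 6/(ω^2 + 9)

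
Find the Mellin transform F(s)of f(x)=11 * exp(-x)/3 11 * gamma(s)/3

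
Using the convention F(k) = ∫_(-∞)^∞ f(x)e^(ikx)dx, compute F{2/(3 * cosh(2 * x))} pi/(3 * cosh(pi * k/4))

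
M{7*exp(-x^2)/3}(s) 7*gamma(s/2)/6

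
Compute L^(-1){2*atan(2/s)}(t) 2*sin(2*t)/t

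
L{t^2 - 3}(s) 2/s^3 - 3/s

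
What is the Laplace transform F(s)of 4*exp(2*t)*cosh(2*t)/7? 4*(s - 2)/(7*s*(s - 4))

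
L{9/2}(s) 9/(2 * s)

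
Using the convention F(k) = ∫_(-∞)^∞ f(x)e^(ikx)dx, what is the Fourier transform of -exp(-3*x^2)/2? -sqrt(3)*sqrt(pi)*exp(-k^2/12)/6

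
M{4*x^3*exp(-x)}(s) 4*gamma(s + 3)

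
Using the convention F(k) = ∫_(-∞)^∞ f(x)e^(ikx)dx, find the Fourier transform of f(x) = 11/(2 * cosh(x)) 11 * pi/(2 * cosh(pi * k/2))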